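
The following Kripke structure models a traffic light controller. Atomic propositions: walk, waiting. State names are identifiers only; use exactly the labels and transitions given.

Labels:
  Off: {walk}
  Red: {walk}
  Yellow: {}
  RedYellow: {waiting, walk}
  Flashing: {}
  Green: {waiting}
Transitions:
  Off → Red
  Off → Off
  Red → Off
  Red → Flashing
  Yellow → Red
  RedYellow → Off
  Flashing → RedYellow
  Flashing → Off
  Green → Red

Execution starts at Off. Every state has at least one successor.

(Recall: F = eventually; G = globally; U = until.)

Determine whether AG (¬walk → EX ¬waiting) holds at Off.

States satisfying ¬walk → EX ¬waiting: {Off, Red, Yellow, RedYellow, Flashing, Green}.
States satisfying AG (¬walk → EX ¬waiting): {Off, Red, Yellow, RedYellow, Flashing, Green}.
Every state reachable from Off satisfies ¬walk → EX ¬waiting.
Off ∈ Sat(AG (¬walk → EX ¬waiting)).

Satisfied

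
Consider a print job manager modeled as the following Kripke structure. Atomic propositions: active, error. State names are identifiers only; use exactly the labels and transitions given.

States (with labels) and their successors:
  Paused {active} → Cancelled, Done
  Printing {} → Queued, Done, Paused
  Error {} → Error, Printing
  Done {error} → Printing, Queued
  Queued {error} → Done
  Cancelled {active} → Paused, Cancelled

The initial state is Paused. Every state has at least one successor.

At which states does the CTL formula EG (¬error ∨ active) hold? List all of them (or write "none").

States satisfying ¬error ∨ active: {Paused, Printing, Error, Cancelled}.
States satisfying EG (¬error ∨ active): {Paused, Printing, Error, Cancelled}.

{Paused, Printing, Error, Cancelled}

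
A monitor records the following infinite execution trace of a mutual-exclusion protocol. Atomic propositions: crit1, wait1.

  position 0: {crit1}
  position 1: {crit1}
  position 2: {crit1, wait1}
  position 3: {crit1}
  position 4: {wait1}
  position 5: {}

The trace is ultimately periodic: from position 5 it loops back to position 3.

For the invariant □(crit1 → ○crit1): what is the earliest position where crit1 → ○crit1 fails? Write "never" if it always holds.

Check crit1 → ○crit1 at each position in order: 0 ✓, 1 ✓, 2 ✓.
At position 3 the labels are {crit1} and the next position 4 has {wait1}, so crit1 → ○crit1 is false there. This is the first violation.

3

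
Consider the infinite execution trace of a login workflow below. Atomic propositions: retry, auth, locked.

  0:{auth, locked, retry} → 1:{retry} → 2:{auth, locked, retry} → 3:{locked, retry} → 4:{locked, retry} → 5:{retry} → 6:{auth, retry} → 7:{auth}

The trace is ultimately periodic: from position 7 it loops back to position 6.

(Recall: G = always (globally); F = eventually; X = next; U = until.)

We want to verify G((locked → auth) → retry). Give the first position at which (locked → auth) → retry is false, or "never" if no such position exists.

7

Check (locked → auth) → retry at each position in order: 0 ✓, 1 ✓, 2 ✓, 3 ✓, 4 ✓, 5 ✓, 6 ✓.
At position 7 the labels are {auth}, so (locked → auth) → retry is false there. This is the first violation.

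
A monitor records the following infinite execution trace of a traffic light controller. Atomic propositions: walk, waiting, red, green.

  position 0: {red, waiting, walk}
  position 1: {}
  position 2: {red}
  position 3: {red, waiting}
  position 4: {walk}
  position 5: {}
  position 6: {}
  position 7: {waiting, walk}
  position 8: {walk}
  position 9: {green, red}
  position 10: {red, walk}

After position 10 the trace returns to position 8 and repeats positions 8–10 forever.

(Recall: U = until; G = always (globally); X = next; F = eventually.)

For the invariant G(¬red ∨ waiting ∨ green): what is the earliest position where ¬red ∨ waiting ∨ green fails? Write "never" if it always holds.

2

Check ¬red ∨ waiting ∨ green at each position in order: 0 ✓, 1 ✓.
At position 2 the labels are {red}, so ¬red ∨ waiting ∨ green is false there. This is the first violation.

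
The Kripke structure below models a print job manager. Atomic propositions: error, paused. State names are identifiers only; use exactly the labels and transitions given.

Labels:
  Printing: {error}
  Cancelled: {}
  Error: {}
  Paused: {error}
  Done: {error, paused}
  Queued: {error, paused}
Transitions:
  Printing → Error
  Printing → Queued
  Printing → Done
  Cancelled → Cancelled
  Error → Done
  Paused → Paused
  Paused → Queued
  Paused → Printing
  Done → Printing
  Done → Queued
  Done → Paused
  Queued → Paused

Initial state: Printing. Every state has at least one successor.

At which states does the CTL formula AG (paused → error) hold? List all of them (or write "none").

States satisfying paused → error: {Printing, Cancelled, Error, Paused, Done, Queued}.
States satisfying AG (paused → error): {Printing, Cancelled, Error, Paused, Done, Queued}.

{Printing, Cancelled, Error, Paused, Done, Queued}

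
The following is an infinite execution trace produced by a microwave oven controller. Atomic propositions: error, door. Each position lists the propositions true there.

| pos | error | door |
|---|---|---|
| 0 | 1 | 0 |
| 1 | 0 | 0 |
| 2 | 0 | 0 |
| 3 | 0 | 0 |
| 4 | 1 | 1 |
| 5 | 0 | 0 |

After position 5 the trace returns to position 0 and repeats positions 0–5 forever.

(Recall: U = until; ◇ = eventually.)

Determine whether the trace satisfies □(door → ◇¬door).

Holds

door → ◇¬door holds at every position 0..5, and those are all positions ever visited, so □(door → ◇¬door) holds.
Positions where door holds: 4.
Check ◇¬door at each: 4→ok.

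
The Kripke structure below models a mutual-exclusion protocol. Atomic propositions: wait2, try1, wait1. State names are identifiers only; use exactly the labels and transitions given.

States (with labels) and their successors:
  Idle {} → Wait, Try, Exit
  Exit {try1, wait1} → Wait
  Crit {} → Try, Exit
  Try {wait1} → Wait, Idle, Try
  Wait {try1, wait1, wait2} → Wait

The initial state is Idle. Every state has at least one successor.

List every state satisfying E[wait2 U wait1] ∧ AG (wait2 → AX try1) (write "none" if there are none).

{Exit, Try, Wait}

States satisfying wait2: {Wait}.
States satisfying wait1: {Exit, Try, Wait}.
States satisfying E[wait2 U wait1]: {Exit, Try, Wait}.
States satisfying wait2 → AX try1: {Idle, Exit, Crit, Try, Wait}.
States satisfying AG (wait2 → AX try1): {Idle, Exit, Crit, Try, Wait}.
States satisfying E[wait2 U wait1] ∧ AG (wait2 → AX try1): {Exit, Try, Wait}.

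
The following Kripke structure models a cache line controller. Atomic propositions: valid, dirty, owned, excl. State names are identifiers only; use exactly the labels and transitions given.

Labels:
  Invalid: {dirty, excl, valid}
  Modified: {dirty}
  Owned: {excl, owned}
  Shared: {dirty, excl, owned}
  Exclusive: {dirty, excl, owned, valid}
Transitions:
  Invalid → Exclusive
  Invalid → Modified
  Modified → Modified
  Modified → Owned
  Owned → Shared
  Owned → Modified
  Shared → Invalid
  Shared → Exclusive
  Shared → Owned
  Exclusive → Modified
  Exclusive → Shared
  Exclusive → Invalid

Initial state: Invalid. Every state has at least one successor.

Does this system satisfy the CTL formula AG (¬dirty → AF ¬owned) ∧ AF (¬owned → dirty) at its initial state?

States satisfying ¬dirty → AF ¬owned: {Invalid, Modified, Shared, Exclusive}.
States satisfying AG (¬dirty → AF ¬owned): ∅.
States satisfying ¬owned → dirty: {Invalid, Modified, Owned, Shared, Exclusive}.
States satisfying AF (¬owned → dirty): {Invalid, Modified, Owned, Shared, Exclusive}.
States satisfying AG (¬dirty → AF ¬owned) ∧ AF (¬owned → dirty): ∅.
Invalid ∉ Sat(AG (¬dirty → AF ¬owned) ∧ AF (¬owned → dirty)).

No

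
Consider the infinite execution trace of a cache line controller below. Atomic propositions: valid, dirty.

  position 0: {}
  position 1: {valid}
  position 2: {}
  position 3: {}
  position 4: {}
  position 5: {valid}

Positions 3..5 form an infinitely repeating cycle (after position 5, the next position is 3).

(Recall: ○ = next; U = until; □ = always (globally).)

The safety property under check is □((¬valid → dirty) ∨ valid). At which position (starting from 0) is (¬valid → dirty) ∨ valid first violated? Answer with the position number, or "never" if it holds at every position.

0

At position 0 the labels are {}, so (¬valid → dirty) ∨ valid is false there. This is the first violation.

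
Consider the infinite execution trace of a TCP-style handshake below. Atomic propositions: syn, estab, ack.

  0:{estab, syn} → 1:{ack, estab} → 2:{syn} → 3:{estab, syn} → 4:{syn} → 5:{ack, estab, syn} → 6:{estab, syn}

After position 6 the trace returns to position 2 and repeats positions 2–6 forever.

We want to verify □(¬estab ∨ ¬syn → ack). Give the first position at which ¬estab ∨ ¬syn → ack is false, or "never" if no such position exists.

2

Check ¬estab ∨ ¬syn → ack at each position in order: 0 ✓, 1 ✓.
At position 2 the labels are {syn}, so ¬estab ∨ ¬syn → ack is false there. This is the first violation.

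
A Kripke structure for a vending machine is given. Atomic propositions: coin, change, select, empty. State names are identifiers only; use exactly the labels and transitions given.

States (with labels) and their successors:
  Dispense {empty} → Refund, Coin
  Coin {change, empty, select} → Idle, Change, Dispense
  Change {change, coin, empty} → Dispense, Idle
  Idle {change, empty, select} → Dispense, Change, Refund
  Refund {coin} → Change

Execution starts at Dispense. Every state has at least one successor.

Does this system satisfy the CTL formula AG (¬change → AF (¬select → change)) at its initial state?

States satisfying ¬change → AF (¬select → change): {Dispense, Coin, Change, Idle, Refund}.
States satisfying AG (¬change → AF (¬select → change)): {Dispense, Coin, Change, Idle, Refund}.
Every state reachable from Dispense satisfies ¬change → AF (¬select → change).
Dispense ∈ Sat(AG (¬change → AF (¬select → change))).

Satisfied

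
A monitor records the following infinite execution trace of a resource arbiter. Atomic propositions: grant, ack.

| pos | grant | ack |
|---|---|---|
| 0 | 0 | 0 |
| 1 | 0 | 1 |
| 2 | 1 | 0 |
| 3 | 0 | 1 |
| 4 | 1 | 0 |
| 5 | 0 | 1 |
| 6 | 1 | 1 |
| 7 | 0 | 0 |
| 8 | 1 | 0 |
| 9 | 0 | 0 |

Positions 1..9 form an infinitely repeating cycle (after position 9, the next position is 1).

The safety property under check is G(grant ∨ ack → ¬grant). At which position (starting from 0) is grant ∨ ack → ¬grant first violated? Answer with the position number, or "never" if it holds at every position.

2

Check grant ∨ ack → ¬grant at each position in order: 0 ✓, 1 ✓.
At position 2 the labels are {grant}, so grant ∨ ack → ¬grant is false there. This is the first violation.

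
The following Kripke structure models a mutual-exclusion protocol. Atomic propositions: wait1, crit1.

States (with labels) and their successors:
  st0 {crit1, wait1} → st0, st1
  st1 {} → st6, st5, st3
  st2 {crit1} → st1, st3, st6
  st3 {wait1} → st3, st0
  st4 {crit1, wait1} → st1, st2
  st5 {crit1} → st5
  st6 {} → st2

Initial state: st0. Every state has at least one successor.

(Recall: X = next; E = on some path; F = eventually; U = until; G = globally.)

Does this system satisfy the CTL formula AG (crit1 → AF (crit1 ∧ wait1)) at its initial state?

States satisfying crit1 → AF (crit1 ∧ wait1): {st0, st1, st3, st4, st6}.
States satisfying AG (crit1 → AF (crit1 ∧ wait1)): ∅.
st2 is reachable from st0 and violates crit1 → AF (crit1 ∧ wait1), so AG fails at st0.
st0 ∉ Sat(AG (crit1 → AF (crit1 ∧ wait1))).

No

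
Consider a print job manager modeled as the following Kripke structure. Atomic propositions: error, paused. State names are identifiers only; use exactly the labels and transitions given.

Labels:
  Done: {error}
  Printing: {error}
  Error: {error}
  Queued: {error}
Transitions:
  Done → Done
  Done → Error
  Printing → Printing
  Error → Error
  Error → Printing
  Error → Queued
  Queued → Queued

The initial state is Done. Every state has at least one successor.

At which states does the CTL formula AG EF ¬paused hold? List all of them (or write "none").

States satisfying EF ¬paused: {Done, Printing, Error, Queued}.
States satisfying AG EF ¬paused: {Done, Printing, Error, Queued}.

{Done, Printing, Error, Queued}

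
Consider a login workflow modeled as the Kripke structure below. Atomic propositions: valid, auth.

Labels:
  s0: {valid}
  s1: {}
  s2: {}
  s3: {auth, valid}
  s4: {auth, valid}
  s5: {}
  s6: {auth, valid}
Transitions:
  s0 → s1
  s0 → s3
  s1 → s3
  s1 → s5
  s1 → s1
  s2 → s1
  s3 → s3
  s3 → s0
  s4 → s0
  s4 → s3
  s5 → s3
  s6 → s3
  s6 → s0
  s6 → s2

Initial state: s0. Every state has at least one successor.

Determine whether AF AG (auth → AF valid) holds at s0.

Holds

States satisfying AG (auth → AF valid): {s0, s1, s2, s3, s4, s5, s6}.
States satisfying AF AG (auth → AF valid): {s0, s1, s2, s3, s4, s5, s6}.
s0 ∈ Sat(AF AG (auth → AF valid)).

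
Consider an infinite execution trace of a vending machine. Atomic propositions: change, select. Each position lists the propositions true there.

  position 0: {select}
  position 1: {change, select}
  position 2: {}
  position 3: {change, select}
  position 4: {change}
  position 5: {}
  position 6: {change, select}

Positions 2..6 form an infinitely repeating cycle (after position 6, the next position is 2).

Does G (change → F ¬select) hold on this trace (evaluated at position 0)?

change → F ¬select holds at every position 0..6, and those are all positions ever visited, so G (change → F ¬select) holds.
Positions where change holds: 1, 3, 4, 6.
Check F ¬select at each: 1→ok, 3→ok, 4→ok, 6→ok.

Yes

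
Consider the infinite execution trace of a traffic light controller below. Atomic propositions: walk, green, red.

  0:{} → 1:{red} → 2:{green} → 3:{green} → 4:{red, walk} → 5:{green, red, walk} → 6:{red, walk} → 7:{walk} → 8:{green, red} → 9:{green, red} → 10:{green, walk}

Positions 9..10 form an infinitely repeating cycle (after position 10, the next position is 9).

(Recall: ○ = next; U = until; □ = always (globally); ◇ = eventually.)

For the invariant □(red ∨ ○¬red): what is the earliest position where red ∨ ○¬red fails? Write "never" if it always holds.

0

At position 0 the labels are {} and the next position 1 has {red}, so red ∨ ○¬red is false there. This is the first violation.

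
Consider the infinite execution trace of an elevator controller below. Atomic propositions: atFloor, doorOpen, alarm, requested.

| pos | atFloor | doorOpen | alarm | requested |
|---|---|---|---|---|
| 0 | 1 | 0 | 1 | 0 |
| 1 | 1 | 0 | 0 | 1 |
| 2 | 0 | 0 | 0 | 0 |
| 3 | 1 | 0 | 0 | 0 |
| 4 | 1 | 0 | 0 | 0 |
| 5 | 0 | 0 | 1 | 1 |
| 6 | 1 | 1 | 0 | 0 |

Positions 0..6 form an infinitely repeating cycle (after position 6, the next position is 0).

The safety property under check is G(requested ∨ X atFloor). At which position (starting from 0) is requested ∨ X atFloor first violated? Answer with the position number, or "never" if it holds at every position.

Check requested ∨ X atFloor at each position in order: 0 ✓, 1 ✓, 2 ✓, 3 ✓.
At position 4 the labels are {atFloor} and the next position 5 has {alarm, requested}, so requested ∨ X atFloor is false there. This is the first violation.

4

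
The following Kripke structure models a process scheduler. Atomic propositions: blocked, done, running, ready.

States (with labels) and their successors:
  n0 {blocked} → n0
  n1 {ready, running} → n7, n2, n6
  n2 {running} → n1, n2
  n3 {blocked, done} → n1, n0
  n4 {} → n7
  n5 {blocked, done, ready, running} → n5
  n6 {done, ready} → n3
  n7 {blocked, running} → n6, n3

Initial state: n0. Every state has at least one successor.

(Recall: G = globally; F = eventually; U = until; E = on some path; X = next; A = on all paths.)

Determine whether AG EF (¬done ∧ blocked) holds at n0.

Holds

States satisfying EF (¬done ∧ blocked): {n0, n1, n2, n3, n4, n6, n7}.
States satisfying AG EF (¬done ∧ blocked): {n0, n1, n2, n3, n4, n6, n7}.
Every state reachable from n0 satisfies EF (¬done ∧ blocked).
n0 ∈ Sat(AG EF (¬done ∧ blocked)).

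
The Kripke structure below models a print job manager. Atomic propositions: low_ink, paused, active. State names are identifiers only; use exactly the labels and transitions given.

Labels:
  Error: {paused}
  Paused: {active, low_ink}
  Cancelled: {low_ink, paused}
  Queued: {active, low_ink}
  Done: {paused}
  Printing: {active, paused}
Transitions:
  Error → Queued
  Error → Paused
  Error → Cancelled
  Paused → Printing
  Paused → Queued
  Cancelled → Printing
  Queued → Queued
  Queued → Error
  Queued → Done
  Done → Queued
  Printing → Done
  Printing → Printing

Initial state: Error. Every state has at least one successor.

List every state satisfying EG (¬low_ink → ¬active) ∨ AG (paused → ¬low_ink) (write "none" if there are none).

{Error, Paused, Queued, Done}

States satisfying ¬low_ink → ¬active: {Error, Paused, Cancelled, Queued, Done}.
States satisfying EG (¬low_ink → ¬active): {Error, Paused, Queued, Done}.
States satisfying paused → ¬low_ink: {Error, Paused, Queued, Done, Printing}.
States satisfying AG (paused → ¬low_ink): ∅.
States satisfying EG (¬low_ink → ¬active) ∨ AG (paused → ¬low_ink): {Error, Paused, Queued, Done}.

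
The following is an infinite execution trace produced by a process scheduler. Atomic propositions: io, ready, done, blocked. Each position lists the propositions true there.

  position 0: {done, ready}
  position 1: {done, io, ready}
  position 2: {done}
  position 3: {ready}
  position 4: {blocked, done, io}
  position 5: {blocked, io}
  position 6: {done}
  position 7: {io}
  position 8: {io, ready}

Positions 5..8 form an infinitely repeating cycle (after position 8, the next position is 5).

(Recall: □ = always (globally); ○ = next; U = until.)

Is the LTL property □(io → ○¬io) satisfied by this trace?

Violated

io → ○¬io must hold at every position from 0 onward. It fails at position 4, so □(io → ○¬io) is false.
Positions where io holds: 1, 4, 5, 7, 8.
Check ○¬io at each: 1→ok, 4→fails, 5→ok, 7→fails, 8→fails.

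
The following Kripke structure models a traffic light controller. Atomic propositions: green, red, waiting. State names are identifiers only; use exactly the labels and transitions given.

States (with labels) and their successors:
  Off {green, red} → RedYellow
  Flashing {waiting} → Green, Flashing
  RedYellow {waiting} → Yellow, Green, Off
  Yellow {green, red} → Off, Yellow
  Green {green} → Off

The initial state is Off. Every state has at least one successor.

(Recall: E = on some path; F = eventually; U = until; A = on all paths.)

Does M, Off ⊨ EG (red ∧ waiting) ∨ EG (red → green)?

States satisfying red ∧ waiting: ∅.
States satisfying EG (red ∧ waiting): ∅.
States satisfying red → green: {Off, Flashing, RedYellow, Yellow, Green}.
States satisfying EG (red → green): {Off, Flashing, RedYellow, Yellow, Green}.
States satisfying EG (red ∧ waiting) ∨ EG (red → green): {Off, Flashing, RedYellow, Yellow, Green}.
Off ∈ Sat(EG (red ∧ waiting) ∨ EG (red → green)).

Yes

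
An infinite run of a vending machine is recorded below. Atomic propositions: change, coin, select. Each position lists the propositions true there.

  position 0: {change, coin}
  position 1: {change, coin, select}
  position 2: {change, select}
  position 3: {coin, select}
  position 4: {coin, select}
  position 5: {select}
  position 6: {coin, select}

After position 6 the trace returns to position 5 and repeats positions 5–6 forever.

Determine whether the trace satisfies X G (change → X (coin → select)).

Holds

The position after 0 is 1; G (change → X (coin → select)) is true there.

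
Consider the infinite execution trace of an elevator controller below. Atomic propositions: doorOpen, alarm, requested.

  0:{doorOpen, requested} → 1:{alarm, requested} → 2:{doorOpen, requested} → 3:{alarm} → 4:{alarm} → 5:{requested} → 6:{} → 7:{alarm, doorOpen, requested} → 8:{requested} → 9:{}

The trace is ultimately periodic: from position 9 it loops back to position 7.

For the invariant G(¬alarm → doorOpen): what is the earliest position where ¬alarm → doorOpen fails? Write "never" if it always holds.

Check ¬alarm → doorOpen at each position in order: 0 ✓, 1 ✓, 2 ✓, 3 ✓, 4 ✓.
At position 5 the labels are {requested}, so ¬alarm → doorOpen is false there. This is the first violation.

5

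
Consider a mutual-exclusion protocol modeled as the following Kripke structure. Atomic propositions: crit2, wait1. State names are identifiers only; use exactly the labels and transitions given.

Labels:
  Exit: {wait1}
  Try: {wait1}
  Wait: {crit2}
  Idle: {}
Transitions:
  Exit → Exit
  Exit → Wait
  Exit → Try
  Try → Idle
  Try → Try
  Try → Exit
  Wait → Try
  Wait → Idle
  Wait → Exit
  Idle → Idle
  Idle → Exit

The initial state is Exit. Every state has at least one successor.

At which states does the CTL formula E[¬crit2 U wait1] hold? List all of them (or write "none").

States satisfying ¬crit2: {Exit, Try, Idle}.
States satisfying wait1: {Exit, Try}.
States satisfying E[¬crit2 U wait1]: {Exit, Try, Idle}.

{Exit, Try, Idle}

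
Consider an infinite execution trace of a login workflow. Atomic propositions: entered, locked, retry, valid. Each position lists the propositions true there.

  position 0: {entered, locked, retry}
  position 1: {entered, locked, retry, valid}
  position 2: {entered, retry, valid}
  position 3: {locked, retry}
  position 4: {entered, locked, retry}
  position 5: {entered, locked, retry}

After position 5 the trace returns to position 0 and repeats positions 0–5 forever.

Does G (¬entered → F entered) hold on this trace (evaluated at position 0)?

¬entered → F entered holds at every position 0..5, and those are all positions ever visited, so G (¬entered → F entered) holds.
Positions where ¬entered holds: 3.
Check F entered at each: 3→ok.

Satisfied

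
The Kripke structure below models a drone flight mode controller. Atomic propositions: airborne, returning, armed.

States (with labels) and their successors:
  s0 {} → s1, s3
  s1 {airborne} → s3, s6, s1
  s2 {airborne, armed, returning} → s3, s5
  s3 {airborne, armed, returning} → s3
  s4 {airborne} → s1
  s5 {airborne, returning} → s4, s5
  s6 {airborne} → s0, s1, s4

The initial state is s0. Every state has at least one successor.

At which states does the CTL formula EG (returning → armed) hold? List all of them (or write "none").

{s0, s1, s2, s3, s4, s6}

States satisfying returning → armed: {s0, s1, s2, s3, s4, s6}.
States satisfying EG (returning → armed): {s0, s1, s2, s3, s4, s6}.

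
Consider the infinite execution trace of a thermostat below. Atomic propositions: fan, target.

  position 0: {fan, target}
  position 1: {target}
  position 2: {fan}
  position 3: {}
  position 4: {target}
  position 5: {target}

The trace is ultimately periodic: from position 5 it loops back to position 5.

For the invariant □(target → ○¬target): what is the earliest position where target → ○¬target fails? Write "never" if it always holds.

At position 0 the labels are {fan, target} and the next position 1 has {target}, so target → ○¬target is false there. This is the first violation.

0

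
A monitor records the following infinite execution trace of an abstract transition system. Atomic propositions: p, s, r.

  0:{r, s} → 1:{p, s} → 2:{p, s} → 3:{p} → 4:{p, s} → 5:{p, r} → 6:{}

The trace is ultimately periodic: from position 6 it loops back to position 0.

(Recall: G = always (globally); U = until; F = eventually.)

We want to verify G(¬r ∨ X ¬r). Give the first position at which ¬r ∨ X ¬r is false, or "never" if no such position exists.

never

¬r ∨ X ¬r holds at every position 0..6, and those are all the positions the trace ever visits, so the invariant G(¬r ∨ X ¬r) is never violated.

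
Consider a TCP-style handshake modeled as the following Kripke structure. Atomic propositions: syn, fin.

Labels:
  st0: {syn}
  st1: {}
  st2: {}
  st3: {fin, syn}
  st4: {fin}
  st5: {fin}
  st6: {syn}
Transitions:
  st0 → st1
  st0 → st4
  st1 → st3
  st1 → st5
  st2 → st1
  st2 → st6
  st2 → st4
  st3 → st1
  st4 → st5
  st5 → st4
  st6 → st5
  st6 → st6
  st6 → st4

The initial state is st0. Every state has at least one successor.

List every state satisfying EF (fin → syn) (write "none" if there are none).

{st0, st1, st2, st3, st6}

States satisfying fin → syn: {st0, st1, st2, st3, st6}.
States satisfying EF (fin → syn): {st0, st1, st2, st3, st6}.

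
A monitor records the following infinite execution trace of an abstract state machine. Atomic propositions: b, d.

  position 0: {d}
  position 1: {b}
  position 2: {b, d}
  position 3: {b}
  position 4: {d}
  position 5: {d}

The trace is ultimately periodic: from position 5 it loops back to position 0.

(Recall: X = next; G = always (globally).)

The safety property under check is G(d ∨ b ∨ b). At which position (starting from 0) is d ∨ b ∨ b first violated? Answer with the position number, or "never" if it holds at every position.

never

d ∨ b ∨ b holds at every position 0..5, and those are all the positions the trace ever visits, so the invariant G(d ∨ b ∨ b) is never violated.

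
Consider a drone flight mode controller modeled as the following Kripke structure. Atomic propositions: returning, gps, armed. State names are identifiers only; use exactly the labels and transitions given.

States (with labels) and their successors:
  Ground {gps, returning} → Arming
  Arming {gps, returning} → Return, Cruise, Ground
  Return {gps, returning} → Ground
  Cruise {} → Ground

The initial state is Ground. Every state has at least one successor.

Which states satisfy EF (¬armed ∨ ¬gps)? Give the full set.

States satisfying ¬armed ∨ ¬gps: {Ground, Arming, Return, Cruise}.
States satisfying EF (¬armed ∨ ¬gps): {Ground, Arming, Return, Cruise}.

{Ground, Arming, Return, Cruise}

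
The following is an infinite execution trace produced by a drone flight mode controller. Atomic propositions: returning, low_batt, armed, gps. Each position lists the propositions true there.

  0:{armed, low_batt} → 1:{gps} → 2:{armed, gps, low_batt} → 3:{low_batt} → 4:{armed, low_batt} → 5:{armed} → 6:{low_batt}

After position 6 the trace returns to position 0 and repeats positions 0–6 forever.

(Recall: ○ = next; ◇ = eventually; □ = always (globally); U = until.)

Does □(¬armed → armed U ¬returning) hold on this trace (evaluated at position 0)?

Holds

¬armed → armed U ¬returning holds at every position 0..6, and those are all positions ever visited, so □(¬armed → armed U ¬returning) holds.
Positions where ¬armed holds: 1, 3, 6.
Check armed U ¬returning at each: 1→ok, 3→ok, 6→ok.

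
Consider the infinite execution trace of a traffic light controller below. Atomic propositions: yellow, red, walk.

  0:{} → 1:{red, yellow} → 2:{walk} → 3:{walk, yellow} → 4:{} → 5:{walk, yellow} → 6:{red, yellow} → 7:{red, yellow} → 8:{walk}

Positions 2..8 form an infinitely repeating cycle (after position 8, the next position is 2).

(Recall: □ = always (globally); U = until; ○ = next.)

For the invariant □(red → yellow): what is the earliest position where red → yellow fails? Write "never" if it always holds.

red → yellow holds at every position 0..8, and those are all the positions the trace ever visits, so the invariant □(red → yellow) is never violated.

never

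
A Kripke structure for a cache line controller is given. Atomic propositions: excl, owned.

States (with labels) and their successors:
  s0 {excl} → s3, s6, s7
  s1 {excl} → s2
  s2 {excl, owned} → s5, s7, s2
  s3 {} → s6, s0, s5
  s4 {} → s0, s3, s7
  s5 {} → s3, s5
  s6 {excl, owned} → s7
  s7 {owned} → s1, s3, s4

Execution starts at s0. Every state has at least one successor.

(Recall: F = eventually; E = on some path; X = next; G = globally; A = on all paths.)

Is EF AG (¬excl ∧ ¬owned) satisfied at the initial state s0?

States satisfying AG (¬excl ∧ ¬owned): ∅.
States satisfying EF AG (¬excl ∧ ¬owned): ∅.
No suitable path/successor from s0 witnesses the formula.
s0 ∉ Sat(EF AG (¬excl ∧ ¬owned)).

No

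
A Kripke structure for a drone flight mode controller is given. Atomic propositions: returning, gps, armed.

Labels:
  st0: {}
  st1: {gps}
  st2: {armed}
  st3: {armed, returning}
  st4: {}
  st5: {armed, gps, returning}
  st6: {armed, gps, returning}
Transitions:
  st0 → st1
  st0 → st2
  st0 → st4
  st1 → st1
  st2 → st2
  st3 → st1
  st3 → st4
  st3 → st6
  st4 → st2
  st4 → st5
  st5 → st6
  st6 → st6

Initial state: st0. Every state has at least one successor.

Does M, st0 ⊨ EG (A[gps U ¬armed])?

States satisfying A[gps U ¬armed]: {st0, st1, st4}.
States satisfying EG (A[gps U ¬armed]): {st0, st1}.
st0 ∈ Sat(EG (A[gps U ¬armed])).

Holds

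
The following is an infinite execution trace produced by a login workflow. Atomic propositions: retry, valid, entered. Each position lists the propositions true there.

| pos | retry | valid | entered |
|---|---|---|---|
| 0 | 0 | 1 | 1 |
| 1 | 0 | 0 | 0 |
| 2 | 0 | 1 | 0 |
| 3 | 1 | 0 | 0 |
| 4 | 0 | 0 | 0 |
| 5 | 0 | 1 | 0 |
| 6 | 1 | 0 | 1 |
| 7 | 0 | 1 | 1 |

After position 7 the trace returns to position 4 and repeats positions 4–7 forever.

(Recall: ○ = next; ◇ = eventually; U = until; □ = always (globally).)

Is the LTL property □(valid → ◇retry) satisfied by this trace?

Holds

valid → ◇retry holds at every position 0..7, and those are all positions ever visited, so □(valid → ◇retry) holds.
Positions where valid holds: 0, 2, 5, 7.
Check ◇retry at each: 0→ok, 2→ok, 5→ok, 7→ok.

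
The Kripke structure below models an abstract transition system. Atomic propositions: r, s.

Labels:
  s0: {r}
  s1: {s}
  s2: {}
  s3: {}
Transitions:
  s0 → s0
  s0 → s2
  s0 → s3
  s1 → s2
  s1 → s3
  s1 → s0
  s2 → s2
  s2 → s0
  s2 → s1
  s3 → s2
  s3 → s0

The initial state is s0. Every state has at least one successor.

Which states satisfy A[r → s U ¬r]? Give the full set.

{s1, s2, s3}

States satisfying r → s: {s1, s2, s3}.
States satisfying ¬r: {s1, s2, s3}.
States satisfying A[r → s U ¬r]: {s1, s2, s3}.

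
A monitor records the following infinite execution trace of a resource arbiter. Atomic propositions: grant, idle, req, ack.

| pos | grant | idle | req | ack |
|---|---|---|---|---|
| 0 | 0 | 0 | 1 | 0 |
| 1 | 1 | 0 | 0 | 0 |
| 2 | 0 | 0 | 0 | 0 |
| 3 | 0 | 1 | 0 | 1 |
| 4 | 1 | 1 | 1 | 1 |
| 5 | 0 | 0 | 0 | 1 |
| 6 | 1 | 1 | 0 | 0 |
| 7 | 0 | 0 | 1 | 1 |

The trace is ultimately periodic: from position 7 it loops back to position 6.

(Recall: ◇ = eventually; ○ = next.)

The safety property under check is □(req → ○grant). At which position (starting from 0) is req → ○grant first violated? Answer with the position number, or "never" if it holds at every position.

Check req → ○grant at each position in order: 0 ✓, 1 ✓, 2 ✓, 3 ✓.
At position 4 the labels are {ack, grant, idle, req} and the next position 5 has {ack}, so req → ○grant is false there. This is the first violation.

4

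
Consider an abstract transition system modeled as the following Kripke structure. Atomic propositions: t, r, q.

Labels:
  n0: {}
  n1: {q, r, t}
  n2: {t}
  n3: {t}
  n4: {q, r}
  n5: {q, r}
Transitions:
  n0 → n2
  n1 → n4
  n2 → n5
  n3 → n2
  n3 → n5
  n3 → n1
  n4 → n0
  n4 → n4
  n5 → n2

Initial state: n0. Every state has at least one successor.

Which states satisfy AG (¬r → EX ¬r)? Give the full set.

States satisfying ¬r → EX ¬r: {n0, n1, n3, n4, n5}.
States satisfying AG (¬r → EX ¬r): ∅.

none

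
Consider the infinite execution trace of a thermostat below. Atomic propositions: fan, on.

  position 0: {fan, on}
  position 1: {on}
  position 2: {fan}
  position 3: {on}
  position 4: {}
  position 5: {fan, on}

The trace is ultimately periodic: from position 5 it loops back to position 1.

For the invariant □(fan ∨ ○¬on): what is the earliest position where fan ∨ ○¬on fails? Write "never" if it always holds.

4

Check fan ∨ ○¬on at each position in order: 0 ✓, 1 ✓, 2 ✓, 3 ✓.
At position 4 the labels are {} and the next position 5 has {fan, on}, so fan ∨ ○¬on is false there. This is the first violation.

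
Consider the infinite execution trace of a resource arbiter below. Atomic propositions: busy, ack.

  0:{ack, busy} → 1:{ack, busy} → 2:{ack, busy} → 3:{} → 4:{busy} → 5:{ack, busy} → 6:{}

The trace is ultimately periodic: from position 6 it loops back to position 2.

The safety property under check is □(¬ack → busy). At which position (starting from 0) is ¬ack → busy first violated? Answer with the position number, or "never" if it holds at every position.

3

Check ¬ack → busy at each position in order: 0 ✓, 1 ✓, 2 ✓.
At position 3 the labels are {}, so ¬ack → busy is false there. This is the first violation.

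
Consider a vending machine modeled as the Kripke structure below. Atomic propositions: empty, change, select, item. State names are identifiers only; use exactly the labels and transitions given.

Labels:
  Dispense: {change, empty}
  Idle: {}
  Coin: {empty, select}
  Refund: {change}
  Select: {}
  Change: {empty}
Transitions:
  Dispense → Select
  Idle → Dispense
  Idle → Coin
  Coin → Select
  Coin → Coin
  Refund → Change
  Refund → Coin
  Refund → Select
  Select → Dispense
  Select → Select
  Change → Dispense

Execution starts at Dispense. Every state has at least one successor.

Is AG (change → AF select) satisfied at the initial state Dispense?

States satisfying change → AF select: {Idle, Coin, Select, Change}.
States satisfying AG (change → AF select): ∅.
Dispense is reachable from Dispense and violates change → AF select, so AG fails at Dispense.
Dispense ∉ Sat(AG (change → AF select)).

Violated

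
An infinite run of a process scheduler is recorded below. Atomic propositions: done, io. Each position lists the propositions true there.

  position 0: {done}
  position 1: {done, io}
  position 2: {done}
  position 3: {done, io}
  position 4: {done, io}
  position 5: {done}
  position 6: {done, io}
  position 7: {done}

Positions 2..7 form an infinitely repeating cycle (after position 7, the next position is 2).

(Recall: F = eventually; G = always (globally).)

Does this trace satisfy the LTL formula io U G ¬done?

Walking from position 0: at position 0, G ¬done has not yet held and io fails, so io U G ¬done is false.

Violated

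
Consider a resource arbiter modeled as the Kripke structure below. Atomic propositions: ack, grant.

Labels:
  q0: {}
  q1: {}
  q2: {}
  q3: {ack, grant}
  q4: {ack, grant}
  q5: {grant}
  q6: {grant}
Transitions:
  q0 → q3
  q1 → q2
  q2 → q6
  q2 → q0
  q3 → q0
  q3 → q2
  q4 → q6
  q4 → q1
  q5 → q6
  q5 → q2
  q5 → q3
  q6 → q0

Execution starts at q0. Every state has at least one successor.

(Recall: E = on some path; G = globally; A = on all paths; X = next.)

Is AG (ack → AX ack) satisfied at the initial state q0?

Violated

States satisfying ack → AX ack: {q0, q1, q2, q5, q6}.
States satisfying AG (ack → AX ack): ∅.
q3 is reachable from q0 and violates ack → AX ack, so AG fails at q0.
q0 ∉ Sat(AG (ack → AX ack)).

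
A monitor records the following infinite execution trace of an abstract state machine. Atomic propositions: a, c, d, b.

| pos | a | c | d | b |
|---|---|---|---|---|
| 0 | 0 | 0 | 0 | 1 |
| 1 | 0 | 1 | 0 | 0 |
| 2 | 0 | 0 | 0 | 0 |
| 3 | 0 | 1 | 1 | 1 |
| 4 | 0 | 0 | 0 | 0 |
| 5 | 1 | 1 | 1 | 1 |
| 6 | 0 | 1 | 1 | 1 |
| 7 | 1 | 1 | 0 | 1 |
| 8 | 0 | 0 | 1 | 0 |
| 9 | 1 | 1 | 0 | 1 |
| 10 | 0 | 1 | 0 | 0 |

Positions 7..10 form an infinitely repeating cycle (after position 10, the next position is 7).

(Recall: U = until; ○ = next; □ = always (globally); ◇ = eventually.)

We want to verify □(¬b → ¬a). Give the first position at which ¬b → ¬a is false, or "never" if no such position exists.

¬b → ¬a holds at every position 0..10, and those are all the positions the trace ever visits, so the invariant □(¬b → ¬a) is never violated.

never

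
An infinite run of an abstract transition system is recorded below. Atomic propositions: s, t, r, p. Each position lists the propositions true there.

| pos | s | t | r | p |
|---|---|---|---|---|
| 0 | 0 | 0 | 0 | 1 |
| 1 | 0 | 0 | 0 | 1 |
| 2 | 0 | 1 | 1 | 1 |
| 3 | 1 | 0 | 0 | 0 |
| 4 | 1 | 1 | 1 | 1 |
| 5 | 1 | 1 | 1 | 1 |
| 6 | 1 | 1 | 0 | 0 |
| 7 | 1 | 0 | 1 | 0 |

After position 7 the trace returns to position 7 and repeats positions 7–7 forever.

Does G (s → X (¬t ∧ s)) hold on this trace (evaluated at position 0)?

s → X (¬t ∧ s) must hold at every position from 0 onward. It fails at position 3, so G (s → X (¬t ∧ s)) is false.
Positions where s holds: 3, 4, 5, 6, 7.
Check X (¬t ∧ s) at each: 3→fails, 4→fails, 5→fails, 6→ok, 7→ok.

Violated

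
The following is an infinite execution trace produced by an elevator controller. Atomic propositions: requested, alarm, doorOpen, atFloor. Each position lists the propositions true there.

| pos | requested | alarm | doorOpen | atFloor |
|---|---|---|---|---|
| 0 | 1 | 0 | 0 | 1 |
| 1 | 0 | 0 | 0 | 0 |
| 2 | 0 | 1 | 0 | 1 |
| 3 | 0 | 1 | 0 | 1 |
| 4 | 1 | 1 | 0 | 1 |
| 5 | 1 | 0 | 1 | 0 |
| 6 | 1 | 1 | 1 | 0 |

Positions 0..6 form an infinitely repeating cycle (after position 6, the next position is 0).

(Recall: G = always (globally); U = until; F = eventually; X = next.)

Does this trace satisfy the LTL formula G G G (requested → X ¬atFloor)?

G G (requested → X ¬atFloor) must hold at every position from 0 onward. It fails at position 0, so G G G (requested → X ¬atFloor) is false.

No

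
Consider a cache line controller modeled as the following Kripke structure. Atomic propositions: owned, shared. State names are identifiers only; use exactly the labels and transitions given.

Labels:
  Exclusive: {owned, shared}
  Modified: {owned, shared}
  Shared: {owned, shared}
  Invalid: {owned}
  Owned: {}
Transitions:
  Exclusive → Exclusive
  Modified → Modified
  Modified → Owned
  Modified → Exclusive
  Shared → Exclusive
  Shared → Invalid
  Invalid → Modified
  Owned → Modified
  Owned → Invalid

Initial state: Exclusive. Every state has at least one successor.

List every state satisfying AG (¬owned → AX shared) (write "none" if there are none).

States satisfying ¬owned → AX shared: {Exclusive, Modified, Shared, Invalid}.
States satisfying AG (¬owned → AX shared): {Exclusive}.

{Exclusive}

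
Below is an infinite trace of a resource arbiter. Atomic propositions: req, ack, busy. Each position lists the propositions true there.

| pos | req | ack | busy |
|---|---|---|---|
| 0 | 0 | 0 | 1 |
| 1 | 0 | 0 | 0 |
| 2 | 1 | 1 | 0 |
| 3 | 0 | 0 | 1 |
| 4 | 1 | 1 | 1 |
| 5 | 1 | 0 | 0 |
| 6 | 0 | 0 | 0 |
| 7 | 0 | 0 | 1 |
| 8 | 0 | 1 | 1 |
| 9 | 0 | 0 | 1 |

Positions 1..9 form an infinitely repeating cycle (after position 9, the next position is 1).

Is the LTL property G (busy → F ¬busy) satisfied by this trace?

busy → F ¬busy holds at every position 0..9, and those are all positions ever visited, so G (busy → F ¬busy) holds.
Positions where busy holds: 0, 3, 4, 7, 8, 9.
Check F ¬busy at each: 0→ok, 3→ok, 4→ok, 7→ok, 8→ok, 9→ok.

Yes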